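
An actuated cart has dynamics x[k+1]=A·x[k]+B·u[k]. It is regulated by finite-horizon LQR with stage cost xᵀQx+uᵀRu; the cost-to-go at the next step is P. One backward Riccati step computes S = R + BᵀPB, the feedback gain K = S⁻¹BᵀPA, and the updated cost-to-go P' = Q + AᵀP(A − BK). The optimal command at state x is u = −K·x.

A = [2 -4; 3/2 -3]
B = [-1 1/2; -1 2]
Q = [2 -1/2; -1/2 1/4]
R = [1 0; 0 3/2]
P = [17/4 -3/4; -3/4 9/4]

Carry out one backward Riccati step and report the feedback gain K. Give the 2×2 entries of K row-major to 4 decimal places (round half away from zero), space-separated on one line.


-1.5273 3.0545 0.0182 -0.0364

BᵀP = [-3.5000 -1.5000; 0.6250 4.1250]
S = R + BᵀPB = [1 0; 0 3/2] + [5.0000 -4.7500; -4.7500 8.5625] = [6.0000 -4.7500; -4.7500 10.0625]
BᵀPA = [-9.2500 18.5000; 7.4375 -14.8750]
K = S⁻¹·BᵀPA = [-1.5273 3.0545; 0.0182 -0.0364]
A−BK = [0.4636 -0.9273; -0.0636 0.1273]
AᵀP(A−BK) = [3.3000 -6.6000; -6.6000 13.2000]
P' = Q + AᵀP(A−BK) = [5.3000 -7.1000; -7.1000 13.4500]
tr(P') = 18.7500


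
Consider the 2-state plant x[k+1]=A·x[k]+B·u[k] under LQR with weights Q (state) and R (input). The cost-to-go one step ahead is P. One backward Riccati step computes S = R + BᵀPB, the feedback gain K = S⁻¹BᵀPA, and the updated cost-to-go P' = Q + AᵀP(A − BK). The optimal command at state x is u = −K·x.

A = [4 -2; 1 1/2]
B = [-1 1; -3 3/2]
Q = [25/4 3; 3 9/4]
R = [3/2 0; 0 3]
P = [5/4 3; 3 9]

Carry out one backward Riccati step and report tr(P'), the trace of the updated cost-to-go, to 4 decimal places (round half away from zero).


BᵀP = [-10.2500 -30.0000; 5.7500 16.5000]
S = R + BᵀPB = [3/2 0; 0 3] + [100.2500 -55.2500; -55.2500 30.5000] = [101.7500 -55.2500; -55.2500 33.5000]
BᵀPA = [-71.0000 5.5000; 39.5000 -3.2500]
K = S⁻¹·BᵀPA = [-0.5508 0.0132; 0.2707 -0.0753]
A−BK = [3.1785 -1.9115; -1.0585 0.6524]
AᵀP(A−BK) = [3.2006 -1.5908; -1.5908 0.9329]
P' = Q + AᵀP(A−BK) = [9.4506 1.4092; 1.4092 3.1829]
tr(P') = 12.6335

12.6335


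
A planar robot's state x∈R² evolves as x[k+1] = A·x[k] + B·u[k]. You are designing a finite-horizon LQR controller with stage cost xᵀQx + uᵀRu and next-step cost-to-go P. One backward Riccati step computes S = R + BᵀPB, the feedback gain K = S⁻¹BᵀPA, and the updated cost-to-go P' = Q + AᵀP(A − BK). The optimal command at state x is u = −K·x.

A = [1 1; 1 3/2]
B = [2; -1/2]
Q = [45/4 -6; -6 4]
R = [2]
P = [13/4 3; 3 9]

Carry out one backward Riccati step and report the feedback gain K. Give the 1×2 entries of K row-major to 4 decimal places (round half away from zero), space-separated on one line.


0.5778 0.6444

BᵀP = [5.0000 1.5000]
S = R + BᵀPB = [2] + [9.2500] = [11.2500]
BᵀPA = [6.5000 7.2500]
K = S⁻¹·BᵀPA = [0.5778 0.6444]
A−BK = [-0.1556 -0.2889; 1.2889 1.8222]
AᵀP(A−BK) = [14.4944 20.0611; 20.0611 27.8278]
P' = Q + AᵀP(A−BK) = [25.7444 14.0611; 14.0611 31.8278]
tr(P') = 57.5722


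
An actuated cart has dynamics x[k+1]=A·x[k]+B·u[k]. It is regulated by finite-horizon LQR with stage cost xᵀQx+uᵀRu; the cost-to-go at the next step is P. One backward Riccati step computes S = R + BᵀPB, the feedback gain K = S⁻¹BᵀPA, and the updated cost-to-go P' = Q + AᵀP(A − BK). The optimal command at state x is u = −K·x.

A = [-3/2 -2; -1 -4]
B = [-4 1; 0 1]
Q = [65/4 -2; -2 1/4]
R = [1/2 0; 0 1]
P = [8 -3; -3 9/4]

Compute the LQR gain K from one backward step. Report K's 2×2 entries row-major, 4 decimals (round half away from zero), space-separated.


0.1966 -0.2039 -0.5366 -2.1102

BᵀP = [-32.0000 12.0000; 5.0000 -0.7500]
S = R + BᵀPB = [1/2 0; 0 1] + [128.0000 -20.0000; -20.0000 4.2500] = [128.5000 -20.0000; -20.0000 5.2500]
BᵀPA = [36.0000 16.0000; -6.7500 -7.0000]
K = S⁻¹·BᵀPA = [0.1966 -0.2039; -0.5366 -2.1102]
A−BK = [-0.1768 -0.7055; -0.4634 -1.8898]
AᵀP(A−BK) = [0.5489 2.0974; 2.0974 8.4916]
P' = Q + AᵀP(A−BK) = [16.7989 0.0974; 0.0974 8.7416]
tr(P') = 25.5405


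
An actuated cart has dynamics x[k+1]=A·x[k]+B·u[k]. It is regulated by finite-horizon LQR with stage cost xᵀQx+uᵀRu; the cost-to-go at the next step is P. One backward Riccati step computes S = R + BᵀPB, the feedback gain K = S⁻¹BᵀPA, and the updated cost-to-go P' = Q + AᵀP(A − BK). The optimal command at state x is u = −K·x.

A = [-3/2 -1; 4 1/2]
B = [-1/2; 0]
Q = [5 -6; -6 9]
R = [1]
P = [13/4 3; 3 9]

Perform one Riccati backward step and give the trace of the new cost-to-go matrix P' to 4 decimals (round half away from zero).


BᵀP = [-1.6250 -1.5000]
S = R + BᵀPB = [1] + [0.8125] = [1.8125]
BᵀPA = [-3.5625 0.8750]
K = S⁻¹·BᵀPA = [-1.9655 0.4828]
A−BK = [-2.4828 -0.7586; 4.0000 0.5000]
AᵀP(A−BK) = [108.3103 10.3448; 10.3448 2.0776]
P' = Q + AᵀP(A−BK) = [113.3103 4.3448; 4.3448 11.0776]
tr(P') = 124.3879

124.3879


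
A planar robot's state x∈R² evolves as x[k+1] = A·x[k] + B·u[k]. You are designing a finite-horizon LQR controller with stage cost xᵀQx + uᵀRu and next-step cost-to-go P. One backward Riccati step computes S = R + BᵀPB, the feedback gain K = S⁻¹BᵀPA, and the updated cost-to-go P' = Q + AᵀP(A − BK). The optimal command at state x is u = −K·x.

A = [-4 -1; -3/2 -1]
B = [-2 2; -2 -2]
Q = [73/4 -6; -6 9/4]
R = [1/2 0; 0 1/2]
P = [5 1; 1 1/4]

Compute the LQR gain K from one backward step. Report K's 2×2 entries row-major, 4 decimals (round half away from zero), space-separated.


1.2852 0.4094 -0.7282 -0.1275

BᵀP = [-12.0000 -2.5000; 8.0000 1.5000]
S = R + BᵀPB = [1/2 0; 0 1/2] + [29.0000 -19.0000; -19.0000 13.0000] = [29.5000 -19.0000; -19.0000 13.5000]
BᵀPA = [51.7500 14.5000; -34.2500 -9.5000]
K = S⁻¹·BᵀPA = [1.2852 0.4094; -0.7282 -0.1275]
A−BK = [0.0268 0.0738; -0.3859 -0.4362]
AᵀP(A−BK) = [1.1112 0.3213; 0.3213 0.1023]
P' = Q + AᵀP(A−BK) = [19.3612 -5.6787; -5.6787 2.3523]
tr(P') = 21.7135


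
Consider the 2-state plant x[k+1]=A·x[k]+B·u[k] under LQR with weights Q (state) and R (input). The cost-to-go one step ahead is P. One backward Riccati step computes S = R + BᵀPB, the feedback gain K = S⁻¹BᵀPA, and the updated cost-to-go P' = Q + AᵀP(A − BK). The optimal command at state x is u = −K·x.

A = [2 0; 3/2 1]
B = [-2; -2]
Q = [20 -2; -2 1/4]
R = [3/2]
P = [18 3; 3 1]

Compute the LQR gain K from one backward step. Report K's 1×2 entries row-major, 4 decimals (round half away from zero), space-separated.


-0.9458 -0.0788

BᵀP = [-42.0000 -8.0000]
S = R + BᵀPB = [3/2] + [100.0000] = [101.5000]
BᵀPA = [-96.0000 -8.0000]
K = S⁻¹·BᵀPA = [-0.9458 -0.0788]
A−BK = [0.1084 -0.1576; -0.3916 0.8424]
AᵀP(A−BK) = [1.4520 -0.0665; -0.0665 0.3695]
P' = Q + AᵀP(A−BK) = [21.4520 -2.0665; -2.0665 0.6195]
tr(P') = 22.0714


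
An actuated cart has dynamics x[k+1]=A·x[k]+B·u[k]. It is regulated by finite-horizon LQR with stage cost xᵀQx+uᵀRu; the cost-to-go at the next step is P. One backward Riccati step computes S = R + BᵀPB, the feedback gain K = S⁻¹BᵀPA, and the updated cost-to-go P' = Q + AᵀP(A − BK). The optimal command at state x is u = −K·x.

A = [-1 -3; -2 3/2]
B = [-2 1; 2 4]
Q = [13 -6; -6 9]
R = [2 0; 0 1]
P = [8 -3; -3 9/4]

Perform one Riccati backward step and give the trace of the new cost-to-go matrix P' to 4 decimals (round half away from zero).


25.9480

BᵀP = [-22.0000 10.5000; -4.0000 6.0000]
S = R + BᵀPB = [2 0; 0 1] + [65.0000 20.0000; 20.0000 20.0000] = [67.0000 20.0000; 20.0000 21.0000]
BᵀPA = [1.0000 81.7500; -8.0000 21.0000]
K = S⁻¹·BᵀPA = [0.1797 1.2877; -0.5521 -0.2264]
A−BK = [-0.0884 -0.1981; -0.1509 -0.1698]
AᵀP(A−BK) = [0.4032 0.6509; 0.6509 3.5448]
P' = Q + AᵀP(A−BK) = [13.4032 -5.3491; -5.3491 12.5448]
tr(P') = 25.9480


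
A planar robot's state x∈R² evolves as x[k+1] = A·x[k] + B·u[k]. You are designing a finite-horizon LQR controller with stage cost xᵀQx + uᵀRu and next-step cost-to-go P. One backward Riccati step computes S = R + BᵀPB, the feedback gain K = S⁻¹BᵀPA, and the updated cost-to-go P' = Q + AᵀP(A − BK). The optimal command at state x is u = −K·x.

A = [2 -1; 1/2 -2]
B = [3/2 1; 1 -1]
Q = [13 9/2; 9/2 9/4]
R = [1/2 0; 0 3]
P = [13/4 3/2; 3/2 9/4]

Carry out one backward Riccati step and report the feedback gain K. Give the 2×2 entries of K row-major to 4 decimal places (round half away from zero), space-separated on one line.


BᵀP = [6.3750 4.5000; 1.7500 -0.7500]
S = R + BᵀPB = [1/2 0; 0 3] + [14.0625 1.8750; 1.8750 2.5000] = [14.5625 1.8750; 1.8750 5.5000]
BᵀPA = [15.0000 -15.3750; 3.1250 -0.2500]
K = S⁻¹·BᵀPA = [1.0008 -1.0981; 0.2270 0.3289]
A−BK = [0.2718 0.3183; -0.2738 -0.5729]
AᵀP(A−BK) = [0.8409 -0.0557; -0.0557 1.4483]
P' = Q + AᵀP(A−BK) = [13.8409 4.4443; 4.4443 3.6983]
tr(P') = 17.5392

1.0008 -1.0981 0.2270 0.3289


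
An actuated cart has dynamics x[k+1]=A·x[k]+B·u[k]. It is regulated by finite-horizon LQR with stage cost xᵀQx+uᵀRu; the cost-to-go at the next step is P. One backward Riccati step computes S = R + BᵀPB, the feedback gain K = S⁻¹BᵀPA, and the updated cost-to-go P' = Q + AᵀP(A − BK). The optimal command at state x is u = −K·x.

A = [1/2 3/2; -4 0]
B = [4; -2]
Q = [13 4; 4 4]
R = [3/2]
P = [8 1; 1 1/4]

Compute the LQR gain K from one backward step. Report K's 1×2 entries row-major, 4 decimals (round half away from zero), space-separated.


BᵀP = [30.0000 3.5000]
S = R + BᵀPB = [3/2] + [113.0000] = [114.5000]
BᵀPA = [1.0000 45.0000]
K = S⁻¹·BᵀPA = [0.0087 0.3930]
A−BK = [0.4651 -0.0721; -3.9825 0.7860]
AᵀP(A−BK) = [1.9913 -0.3930; -0.3930 0.3144]
P' = Q + AᵀP(A−BK) = [14.9913 3.6070; 3.6070 4.3144]
tr(P') = 19.3057

0.0087 0.3930


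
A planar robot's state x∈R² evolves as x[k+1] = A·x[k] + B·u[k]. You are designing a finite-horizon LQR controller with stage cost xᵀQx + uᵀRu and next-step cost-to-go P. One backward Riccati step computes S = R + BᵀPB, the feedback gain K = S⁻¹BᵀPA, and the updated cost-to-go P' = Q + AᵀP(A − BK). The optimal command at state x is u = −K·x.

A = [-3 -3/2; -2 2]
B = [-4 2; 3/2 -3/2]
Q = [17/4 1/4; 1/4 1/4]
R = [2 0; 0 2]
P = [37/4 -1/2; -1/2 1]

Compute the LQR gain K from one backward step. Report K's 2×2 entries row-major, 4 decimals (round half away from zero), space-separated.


0.9170 0.1660 0.4813 -0.4627

BᵀP = [-37.7500 3.5000; 19.2500 -2.5000]
S = R + BᵀPB = [2 0; 0 2] + [156.2500 -80.7500; -80.7500 42.2500] = [158.2500 -80.7500; -80.7500 44.2500]
BᵀPA = [106.2500 63.6250; -52.7500 -33.8750]
K = S⁻¹·BᵀPA = [0.9170 0.1660; 0.4813 -0.4627]
A−BK = [-0.2946 0.0892; -2.6535 1.0571]
AᵀP(A−BK) = [9.2075 -2.9149; -2.9149 1.5799]
P' = Q + AᵀP(A−BK) = [13.4575 -2.6649; -2.6649 1.8299]
tr(P') = 15.2873


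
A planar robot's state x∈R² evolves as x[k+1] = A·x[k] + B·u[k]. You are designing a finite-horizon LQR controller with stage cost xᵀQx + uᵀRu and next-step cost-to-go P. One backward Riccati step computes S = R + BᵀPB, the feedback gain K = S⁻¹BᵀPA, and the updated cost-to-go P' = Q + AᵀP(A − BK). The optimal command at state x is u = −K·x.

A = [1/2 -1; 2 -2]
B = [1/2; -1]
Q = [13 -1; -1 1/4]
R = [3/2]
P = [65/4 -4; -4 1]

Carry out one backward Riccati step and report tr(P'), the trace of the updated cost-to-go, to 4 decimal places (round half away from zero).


14.0104

BᵀP = [12.1250 -3.0000]
S = R + BᵀPB = [3/2] + [9.0625] = [10.5625]
BᵀPA = [0.0625 -6.1250]
K = S⁻¹·BᵀPA = [0.0059 -0.5799]
A−BK = [0.4970 -0.7101; 2.0059 -2.5799]
AᵀP(A−BK) = [0.0621 -0.0888; -0.0888 0.6982]
P' = Q + AᵀP(A−BK) = [13.0621 -1.0888; -1.0888 0.9482]
tr(P') = 14.0104


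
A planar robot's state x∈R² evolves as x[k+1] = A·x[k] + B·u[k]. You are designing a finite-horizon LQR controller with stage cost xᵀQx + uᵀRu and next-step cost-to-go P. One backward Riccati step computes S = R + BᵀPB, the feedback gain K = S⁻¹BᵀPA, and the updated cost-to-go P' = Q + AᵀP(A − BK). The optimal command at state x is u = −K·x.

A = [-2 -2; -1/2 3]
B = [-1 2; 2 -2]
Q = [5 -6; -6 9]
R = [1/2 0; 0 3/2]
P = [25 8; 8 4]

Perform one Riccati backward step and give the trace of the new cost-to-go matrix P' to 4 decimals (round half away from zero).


23.7001

BᵀP = [-9.0000 0.0000; 34.0000 8.0000]
S = R + BᵀPB = [1/2 0; 0 3/2] + [9.0000 -18.0000; -18.0000 52.0000] = [9.5000 -18.0000; -18.0000 53.5000]
BᵀPA = [18.0000 18.0000; -72.0000 -44.0000]
K = S⁻¹·BᵀPA = [-1.8073 0.9281; -1.9539 -0.5102]
A−BK = [0.1004 -0.0516; -0.7931 0.1235]
AᵀP(A−BK) = [8.8535 0.5617; 0.5617 0.8467]
P' = Q + AᵀP(A−BK) = [13.8535 -5.4383; -5.4383 9.8467]
tr(P') = 23.7001


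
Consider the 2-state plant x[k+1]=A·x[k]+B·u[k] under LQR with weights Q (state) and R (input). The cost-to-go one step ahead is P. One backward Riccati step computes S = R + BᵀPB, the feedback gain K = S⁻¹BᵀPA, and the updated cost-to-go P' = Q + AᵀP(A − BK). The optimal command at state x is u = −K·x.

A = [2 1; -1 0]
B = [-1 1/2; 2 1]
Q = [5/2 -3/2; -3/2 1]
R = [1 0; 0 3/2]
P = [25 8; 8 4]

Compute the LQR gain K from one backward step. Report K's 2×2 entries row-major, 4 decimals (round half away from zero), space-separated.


-1.1678 -0.4824 1.4048 0.9281

BᵀP = [-9.0000 0.0000; 20.5000 8.0000]
S = R + BᵀPB = [1 0; 0 3/2] + [9.0000 -4.5000; -4.5000 18.2500] = [10.0000 -4.5000; -4.5000 19.7500]
BᵀPA = [-18.0000 -9.0000; 33.0000 20.5000]
K = S⁻¹·BᵀPA = [-1.1678 -0.4824; 1.4048 0.9281]
A−BK = [0.1298 0.0536; -0.0691 0.0367]
AᵀP(A−BK) = [4.6206 2.6911; 2.6911 1.6333]
P' = Q + AᵀP(A−BK) = [7.1206 1.1911; 1.1911 2.6333]
tr(P') = 9.7539


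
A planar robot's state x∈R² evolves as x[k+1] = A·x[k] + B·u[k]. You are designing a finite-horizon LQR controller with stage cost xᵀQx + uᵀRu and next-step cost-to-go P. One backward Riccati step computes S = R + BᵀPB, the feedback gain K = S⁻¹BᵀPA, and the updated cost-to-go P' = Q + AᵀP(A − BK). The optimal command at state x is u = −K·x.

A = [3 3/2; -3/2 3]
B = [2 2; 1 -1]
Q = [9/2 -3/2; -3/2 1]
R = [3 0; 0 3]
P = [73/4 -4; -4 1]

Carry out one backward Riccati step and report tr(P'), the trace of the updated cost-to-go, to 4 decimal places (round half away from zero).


11.0387

BᵀP = [32.5000 -7.0000; 40.5000 -9.0000]
S = R + BᵀPB = [3 0; 0 3] + [58.0000 72.0000; 72.0000 90.0000] = [61.0000 72.0000; 72.0000 93.0000]
BᵀPA = [108.0000 27.7500; 135.0000 33.7500]
K = S⁻¹·BᵀPA = [0.6626 0.3083; 0.9387 0.1242]
A−BK = [-0.2025 0.6350; -1.2239 2.8160]
AᵀP(A−BK) = [4.2239 0.5590; 0.5590 1.3148]
P' = Q + AᵀP(A−BK) = [8.7239 -0.9410; -0.9410 2.3148]
tr(P') = 11.0387


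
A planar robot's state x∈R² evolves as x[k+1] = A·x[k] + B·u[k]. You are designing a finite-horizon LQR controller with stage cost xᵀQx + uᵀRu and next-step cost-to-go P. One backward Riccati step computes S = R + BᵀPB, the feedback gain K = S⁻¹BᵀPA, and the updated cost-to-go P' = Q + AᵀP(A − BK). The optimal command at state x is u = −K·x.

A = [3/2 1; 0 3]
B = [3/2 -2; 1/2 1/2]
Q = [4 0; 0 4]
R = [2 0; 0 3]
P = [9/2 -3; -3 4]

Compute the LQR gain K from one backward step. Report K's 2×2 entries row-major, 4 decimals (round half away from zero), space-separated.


BᵀP = [5.2500 -2.5000; -10.5000 8.0000]
S = R + BᵀPB = [2 0; 0 3] + [6.6250 -11.7500; -11.7500 25.0000] = [8.6250 -11.7500; -11.7500 28.0000]
BᵀPA = [7.8750 -2.2500; -15.7500 13.5000]
K = S⁻¹·BᵀPA = [0.3426 0.9245; -0.4187 0.8701]
A−BK = [0.1486 1.3535; 0.0381 2.1027]
AᵀP(A−BK) = [0.8320 -0.3263; -0.3263 12.8338]
P' = Q + AᵀP(A−BK) = [4.8320 -0.3263; -0.3263 16.8338]
tr(P') = 21.6659

0.3426 0.9245 -0.4187 0.8701


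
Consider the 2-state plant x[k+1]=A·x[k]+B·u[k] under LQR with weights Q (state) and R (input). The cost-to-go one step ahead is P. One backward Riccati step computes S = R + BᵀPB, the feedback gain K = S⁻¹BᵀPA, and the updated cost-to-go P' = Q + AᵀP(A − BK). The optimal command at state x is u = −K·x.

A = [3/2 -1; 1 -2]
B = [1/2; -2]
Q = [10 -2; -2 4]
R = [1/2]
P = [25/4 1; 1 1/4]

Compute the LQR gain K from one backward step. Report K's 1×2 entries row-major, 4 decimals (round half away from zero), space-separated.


BᵀP = [1.1250 0.0000]
S = R + BᵀPB = [1/2] + [0.5625] = [1.0625]
BᵀPA = [1.6875 -1.1250]
K = S⁻¹·BᵀPA = [1.5882 -1.0588]
A−BK = [0.7059 -0.4706; 4.1765 -4.1176]
AᵀP(A−BK) = [14.6324 -12.0882; -12.0882 10.0588]
P' = Q + AᵀP(A−BK) = [24.6324 -14.0882; -14.0882 14.0588]
tr(P') = 38.6912

1.5882 -1.0588


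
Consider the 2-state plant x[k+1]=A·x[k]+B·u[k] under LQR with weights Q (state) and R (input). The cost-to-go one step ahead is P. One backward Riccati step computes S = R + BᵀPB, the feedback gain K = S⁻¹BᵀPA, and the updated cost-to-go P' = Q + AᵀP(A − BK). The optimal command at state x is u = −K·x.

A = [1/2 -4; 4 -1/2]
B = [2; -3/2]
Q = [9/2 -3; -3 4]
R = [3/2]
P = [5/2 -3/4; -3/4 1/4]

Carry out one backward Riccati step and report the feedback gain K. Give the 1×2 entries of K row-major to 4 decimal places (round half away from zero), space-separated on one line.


BᵀP = [6.1250 -1.8750]
S = R + BᵀPB = [3/2] + [15.0625] = [16.5625]
BᵀPA = [-4.4375 -23.5625]
K = S⁻¹·BᵀPA = [-0.2679 -1.4226]
A−BK = [1.0358 -1.1547; 3.5981 -2.6340]
AᵀP(A−BK) = [0.4361 0.3745; 0.3745 3.5415]
P' = Q + AᵀP(A−BK) = [4.9361 -2.6255; -2.6255 7.5415]
tr(P') = 12.4776

-0.2679 -1.4226


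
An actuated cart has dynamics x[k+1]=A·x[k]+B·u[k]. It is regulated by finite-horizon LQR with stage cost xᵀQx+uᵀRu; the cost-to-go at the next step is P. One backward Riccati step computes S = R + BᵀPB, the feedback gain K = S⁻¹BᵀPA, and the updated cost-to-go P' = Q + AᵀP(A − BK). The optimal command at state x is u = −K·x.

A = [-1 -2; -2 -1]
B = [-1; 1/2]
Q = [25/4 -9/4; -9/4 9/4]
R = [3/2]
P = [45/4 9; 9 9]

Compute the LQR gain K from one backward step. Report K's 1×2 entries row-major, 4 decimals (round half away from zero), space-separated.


BᵀP = [-6.7500 -4.5000]
S = R + BᵀPB = [3/2] + [4.5000] = [6.0000]
BᵀPA = [15.7500 18.0000]
K = S⁻¹·BᵀPA = [2.6250 3.0000]
A−BK = [1.6250 1.0000; -3.3125 -2.5000]
AᵀP(A−BK) = [41.9063 38.2500; 38.2500 36.0000]
P' = Q + AᵀP(A−BK) = [48.1563 36.0000; 36.0000 38.2500]
tr(P') = 86.4063

2.6250 3.0000


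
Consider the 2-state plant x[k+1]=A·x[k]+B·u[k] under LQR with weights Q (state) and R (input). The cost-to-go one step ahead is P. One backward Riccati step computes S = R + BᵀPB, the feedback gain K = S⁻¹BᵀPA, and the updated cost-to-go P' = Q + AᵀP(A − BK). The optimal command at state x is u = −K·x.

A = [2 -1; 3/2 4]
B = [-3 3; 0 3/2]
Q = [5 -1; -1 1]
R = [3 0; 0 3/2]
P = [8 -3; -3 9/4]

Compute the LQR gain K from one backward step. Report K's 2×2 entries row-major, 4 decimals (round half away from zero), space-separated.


BᵀP = [-24.0000 9.0000; 19.5000 -5.6250]
S = R + BᵀPB = [3 0; 0 3/2] + [72.0000 -58.5000; -58.5000 50.0625] = [75.0000 -58.5000; -58.5000 51.5625]
BᵀPA = [-34.5000 60.0000; 30.5625 -42.0000]
K = S⁻¹·BᵀPA = [0.0202 1.4311; 0.6157 0.8091]
A−BK = [0.2137 0.8660; 0.5765 2.7863]
AᵀP(A−BK) = [0.9437 2.6448; 2.6448 16.1163]
P' = Q + AᵀP(A−BK) = [5.9437 1.6448; 1.6448 17.1163]
tr(P') = 23.0601

0.0202 1.4311 0.6157 0.8091


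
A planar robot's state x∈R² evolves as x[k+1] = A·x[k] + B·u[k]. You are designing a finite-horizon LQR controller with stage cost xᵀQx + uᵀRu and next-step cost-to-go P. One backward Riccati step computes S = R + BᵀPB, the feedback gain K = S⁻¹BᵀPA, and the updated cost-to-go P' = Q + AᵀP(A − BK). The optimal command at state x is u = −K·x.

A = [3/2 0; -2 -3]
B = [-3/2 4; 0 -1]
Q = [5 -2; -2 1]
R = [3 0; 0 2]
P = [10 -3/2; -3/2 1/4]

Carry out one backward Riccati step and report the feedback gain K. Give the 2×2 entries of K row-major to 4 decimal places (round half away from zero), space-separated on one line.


-0.0907 -0.0158 0.3966 0.1019

BᵀP = [-15.0000 2.2500; 41.5000 -6.2500]
S = R + BᵀPB = [3 0; 0 2] + [22.5000 -62.2500; -62.2500 172.2500] = [25.5000 -62.2500; -62.2500 174.2500]
BᵀPA = [-27.0000 -6.7500; 74.7500 18.7500]
K = S⁻¹·BᵀPA = [-0.0907 -0.0158; 0.3966 0.1019]
A−BK = [-0.2224 -0.4315; -1.6034 -2.8981]
AᵀP(A−BK) = [0.4068 0.2019; 0.2019 0.2316]
P' = Q + AᵀP(A−BK) = [5.4068 -1.7981; -1.7981 1.2316]
tr(P') = 6.6384


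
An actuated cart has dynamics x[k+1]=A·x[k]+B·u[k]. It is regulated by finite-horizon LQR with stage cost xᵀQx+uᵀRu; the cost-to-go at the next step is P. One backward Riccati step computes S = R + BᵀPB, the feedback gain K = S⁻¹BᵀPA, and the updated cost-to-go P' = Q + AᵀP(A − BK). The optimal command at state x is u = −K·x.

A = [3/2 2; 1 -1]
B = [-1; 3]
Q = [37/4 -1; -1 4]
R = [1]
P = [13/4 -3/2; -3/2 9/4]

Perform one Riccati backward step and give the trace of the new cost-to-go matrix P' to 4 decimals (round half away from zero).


22.3848

BᵀP = [-7.7500 8.2500]
S = R + BᵀPB = [1] + [32.5000] = [33.5000]
BᵀPA = [-3.3750 -23.7500]
K = S⁻¹·BᵀPA = [-0.1007 -0.7090]
A−BK = [1.3993 1.2910; 1.3022 1.1269]
AᵀP(A−BK) = [4.7225 4.3573; 4.3573 4.4123]
P' = Q + AᵀP(A−BK) = [13.9725 3.3573; 3.3573 8.4123]
tr(P') = 22.3848


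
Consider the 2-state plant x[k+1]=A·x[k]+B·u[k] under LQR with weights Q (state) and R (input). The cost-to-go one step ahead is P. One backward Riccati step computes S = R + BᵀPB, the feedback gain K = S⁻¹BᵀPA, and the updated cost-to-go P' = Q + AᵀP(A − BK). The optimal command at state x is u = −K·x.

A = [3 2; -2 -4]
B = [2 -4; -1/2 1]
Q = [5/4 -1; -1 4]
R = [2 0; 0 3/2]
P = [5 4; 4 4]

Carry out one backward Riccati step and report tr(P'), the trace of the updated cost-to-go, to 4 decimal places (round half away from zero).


BᵀP = [8.0000 6.0000; -16.0000 -12.0000]
S = R + BᵀPB = [2 0; 0 3/2] + [13.0000 -26.0000; -26.0000 52.0000] = [15.0000 -26.0000; -26.0000 53.5000]
BᵀPA = [12.0000 -8.0000; -24.0000 16.0000]
K = S⁻¹·BᵀPA = [0.1423 -0.0949; -0.3794 0.2530]
A−BK = [1.1976 3.2016; -1.5494 -4.3004]
AᵀP(A−BK) = [2.1858 5.2095; 5.2095 15.1937]
P' = Q + AᵀP(A−BK) = [3.4358 4.2095; 4.2095 19.1937]
tr(P') = 22.6294

22.6294


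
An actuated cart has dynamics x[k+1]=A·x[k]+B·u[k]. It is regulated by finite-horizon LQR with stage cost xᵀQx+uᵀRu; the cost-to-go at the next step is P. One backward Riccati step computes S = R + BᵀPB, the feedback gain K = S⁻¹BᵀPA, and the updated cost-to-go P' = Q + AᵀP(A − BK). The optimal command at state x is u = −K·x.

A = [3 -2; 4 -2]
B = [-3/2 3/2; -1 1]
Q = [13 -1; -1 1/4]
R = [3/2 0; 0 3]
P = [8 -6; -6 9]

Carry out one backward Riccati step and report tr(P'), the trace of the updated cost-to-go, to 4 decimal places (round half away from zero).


58.4500

BᵀP = [-6.0000 0.0000; 6.0000 0.0000]
S = R + BᵀPB = [3/2 0; 0 3] + [9.0000 -9.0000; -9.0000 9.0000] = [10.5000 -9.0000; -9.0000 12.0000]
BᵀPA = [-18.0000 12.0000; 18.0000 -12.0000]
K = S⁻¹·BᵀPA = [-1.2000 0.8000; 0.6000 -0.4000]
A−BK = [0.3000 -0.2000; 2.2000 -0.8000]
AᵀP(A−BK) = [39.6000 -14.4000; -14.4000 5.6000]
P' = Q + AᵀP(A−BK) = [52.6000 -15.4000; -15.4000 5.8500]
tr(P') = 58.4500


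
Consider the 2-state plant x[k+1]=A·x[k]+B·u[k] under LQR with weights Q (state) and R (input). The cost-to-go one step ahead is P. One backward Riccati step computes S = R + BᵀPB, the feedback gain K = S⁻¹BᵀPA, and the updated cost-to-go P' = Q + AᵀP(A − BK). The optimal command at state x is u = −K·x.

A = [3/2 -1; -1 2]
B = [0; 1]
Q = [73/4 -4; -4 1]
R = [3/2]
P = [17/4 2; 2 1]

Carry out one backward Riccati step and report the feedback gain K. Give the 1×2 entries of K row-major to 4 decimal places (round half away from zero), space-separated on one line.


0.8000 0.0000

BᵀP = [2.0000 1.0000]
S = R + BᵀPB = [3/2] + [1.0000] = [2.5000]
BᵀPA = [2.0000 0.0000]
K = S⁻¹·BᵀPA = [0.8000 0.0000]
A−BK = [1.5000 -1.0000; -1.8000 2.0000]
AᵀP(A−BK) = [2.9625 -0.3750; -0.3750 0.2500]
P' = Q + AᵀP(A−BK) = [21.2125 -4.3750; -4.3750 1.2500]
tr(P') = 22.4625


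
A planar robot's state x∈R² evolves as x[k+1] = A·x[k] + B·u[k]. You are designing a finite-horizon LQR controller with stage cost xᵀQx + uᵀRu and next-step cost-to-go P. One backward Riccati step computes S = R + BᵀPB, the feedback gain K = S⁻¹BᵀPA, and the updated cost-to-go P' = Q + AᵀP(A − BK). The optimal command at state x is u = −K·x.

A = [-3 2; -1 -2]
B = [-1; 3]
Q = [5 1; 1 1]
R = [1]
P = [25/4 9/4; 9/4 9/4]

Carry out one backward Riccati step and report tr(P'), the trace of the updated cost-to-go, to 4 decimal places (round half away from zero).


BᵀP = [0.5000 4.5000]
S = R + BᵀPB = [1] + [13.0000] = [14.0000]
BᵀPA = [-6.0000 -8.0000]
K = S⁻¹·BᵀPA = [-0.4286 -0.5714]
A−BK = [-3.4286 1.4286; 0.2857 -0.2857]
AᵀP(A−BK) = [69.4286 -27.4286; -27.4286 11.4286]
P' = Q + AᵀP(A−BK) = [74.4286 -26.4286; -26.4286 12.4286]
tr(P') = 86.8571

86.8571


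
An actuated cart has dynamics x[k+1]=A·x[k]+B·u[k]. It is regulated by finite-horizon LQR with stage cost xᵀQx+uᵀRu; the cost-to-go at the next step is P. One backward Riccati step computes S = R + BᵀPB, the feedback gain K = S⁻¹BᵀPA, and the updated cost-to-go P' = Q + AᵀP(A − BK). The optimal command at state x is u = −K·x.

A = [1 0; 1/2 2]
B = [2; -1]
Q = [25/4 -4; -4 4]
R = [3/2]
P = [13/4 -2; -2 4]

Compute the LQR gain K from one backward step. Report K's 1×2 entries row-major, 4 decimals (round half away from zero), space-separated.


BᵀP = [8.5000 -8.0000]
S = R + BᵀPB = [3/2] + [25.0000] = [26.5000]
BᵀPA = [4.5000 -16.0000]
K = S⁻¹·BᵀPA = [0.1698 -0.6038]
A−BK = [0.6604 1.2075; 0.6698 1.3962]
AᵀP(A−BK) = [1.4858 2.7170; 2.7170 6.3396]
P' = Q + AᵀP(A−BK) = [7.7358 -1.2830; -1.2830 10.3396]
tr(P') = 18.0755

0.1698 -0.6038


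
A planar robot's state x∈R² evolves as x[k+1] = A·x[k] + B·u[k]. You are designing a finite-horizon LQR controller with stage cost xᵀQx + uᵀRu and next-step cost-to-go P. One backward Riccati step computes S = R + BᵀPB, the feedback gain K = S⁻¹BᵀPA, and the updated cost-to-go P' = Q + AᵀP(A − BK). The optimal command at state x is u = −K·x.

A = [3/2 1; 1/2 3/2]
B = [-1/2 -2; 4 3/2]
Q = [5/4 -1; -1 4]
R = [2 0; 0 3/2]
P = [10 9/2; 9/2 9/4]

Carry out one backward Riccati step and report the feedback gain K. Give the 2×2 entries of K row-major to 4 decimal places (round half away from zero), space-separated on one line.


0.4642 0.5745 -0.7831 -0.6424

BᵀP = [13.0000 6.7500; -13.2500 -5.6250]
S = R + BᵀPB = [2 0; 0 3/2] + [20.5000 -15.8750; -15.8750 18.0625] = [22.5000 -15.8750; -15.8750 19.5625]
BᵀPA = [22.8750 23.1250; -22.6875 -21.6875]
K = S⁻¹·BᵀPA = [0.4642 0.5745; -0.7831 -0.6424]
A−BK = [0.1659 0.0025; -0.1820 0.1654]
AᵀP(A−BK) = [1.4287 1.3458; 1.3458 1.3445]
P' = Q + AᵀP(A−BK) = [2.6787 0.3458; 0.3458 5.3445]
tr(P') = 8.0233


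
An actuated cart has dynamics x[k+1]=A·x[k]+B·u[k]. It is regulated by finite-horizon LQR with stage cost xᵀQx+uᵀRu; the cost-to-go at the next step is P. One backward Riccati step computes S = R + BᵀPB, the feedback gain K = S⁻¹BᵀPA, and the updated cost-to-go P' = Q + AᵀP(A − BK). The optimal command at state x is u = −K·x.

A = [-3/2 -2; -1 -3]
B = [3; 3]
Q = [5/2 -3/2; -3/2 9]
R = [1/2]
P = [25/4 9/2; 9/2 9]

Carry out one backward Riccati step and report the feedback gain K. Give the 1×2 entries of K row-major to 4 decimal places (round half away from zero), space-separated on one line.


BᵀP = [32.2500 40.5000]
S = R + BᵀPB = [1/2] + [218.2500] = [218.7500]
BᵀPA = [-88.8750 -186.0000]
K = S⁻¹·BᵀPA = [-0.4063 -0.8503]
A−BK = [-0.2811 0.5509; 0.2189 -0.4491]
AᵀP(A−BK) = [0.4539 -0.5691; -0.5691 1.8469]
P' = Q + AᵀP(A−BK) = [2.9539 -2.0691; -2.0691 10.8469]
tr(P') = 13.8007

-0.4063 -0.8503


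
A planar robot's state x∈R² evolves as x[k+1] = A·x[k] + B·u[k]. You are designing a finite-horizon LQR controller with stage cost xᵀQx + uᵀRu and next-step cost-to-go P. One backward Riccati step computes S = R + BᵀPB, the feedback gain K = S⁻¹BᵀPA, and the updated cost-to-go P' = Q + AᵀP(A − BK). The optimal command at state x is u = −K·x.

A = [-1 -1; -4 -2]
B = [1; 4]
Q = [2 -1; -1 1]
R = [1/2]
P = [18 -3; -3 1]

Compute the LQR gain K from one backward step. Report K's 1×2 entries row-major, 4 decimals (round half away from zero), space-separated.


BᵀP = [6.0000 1.0000]
S = R + BᵀPB = [1/2] + [10.0000] = [10.5000]
BᵀPA = [-10.0000 -8.0000]
K = S⁻¹·BᵀPA = [-0.9524 -0.7619]
A−BK = [-0.0476 -0.2381; -0.1905 1.0476]
AᵀP(A−BK) = [0.4762 0.3810; 0.3810 3.9048]
P' = Q + AᵀP(A−BK) = [2.4762 -0.6190; -0.6190 4.9048]
tr(P') = 7.3810

-0.9524 -0.7619


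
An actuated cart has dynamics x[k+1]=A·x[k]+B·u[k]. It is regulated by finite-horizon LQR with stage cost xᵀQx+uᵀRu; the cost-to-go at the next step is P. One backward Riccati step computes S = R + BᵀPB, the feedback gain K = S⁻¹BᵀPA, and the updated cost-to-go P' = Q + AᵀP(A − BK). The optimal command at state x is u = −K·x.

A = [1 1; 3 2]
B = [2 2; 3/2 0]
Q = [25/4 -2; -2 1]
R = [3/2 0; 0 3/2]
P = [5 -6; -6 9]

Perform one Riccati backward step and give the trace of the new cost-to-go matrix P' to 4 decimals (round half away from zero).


BᵀP = [1.0000 1.5000; 10.0000 -12.0000]
S = R + BᵀPB = [3/2 0; 0 3/2] + [4.2500 2.0000; 2.0000 20.0000] = [5.7500 2.0000; 2.0000 21.5000]
BᵀPA = [5.5000 4.0000; -26.0000 -14.0000]
K = S⁻¹·BᵀPA = [1.4232 0.9530; -1.3417 -0.7398]
A−BK = [0.8370 0.5737; 0.8652 0.5705]
AᵀP(A−BK) = [7.2884 4.5235; 4.5235 2.8307]
P' = Q + AᵀP(A−BK) = [13.5384 2.5235; 2.5235 3.8307]
tr(P') = 17.3691

17.3691


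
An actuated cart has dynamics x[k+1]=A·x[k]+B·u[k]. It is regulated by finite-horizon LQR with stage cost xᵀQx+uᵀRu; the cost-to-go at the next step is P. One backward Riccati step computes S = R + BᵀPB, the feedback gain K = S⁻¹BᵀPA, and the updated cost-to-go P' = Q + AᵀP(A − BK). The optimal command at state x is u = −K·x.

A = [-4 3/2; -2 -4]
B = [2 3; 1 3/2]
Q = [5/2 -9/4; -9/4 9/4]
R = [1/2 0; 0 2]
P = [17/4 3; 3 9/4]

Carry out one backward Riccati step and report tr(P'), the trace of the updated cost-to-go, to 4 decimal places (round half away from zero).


BᵀP = [11.5000 8.2500; 17.2500 12.3750]
S = R + BᵀPB = [1/2 0; 0 2] + [31.2500 46.8750; 46.8750 70.3125] = [31.7500 46.8750; 46.8750 72.3125]
BᵀPA = [-62.5000 -15.7500; -93.7500 -23.6250]
K = S⁻¹·BᵀPA = [-1.2670 -0.3193; -0.4751 -0.1197]
A−BK = [-0.0405 2.4978; -0.0203 -3.5011]
AᵀP(A−BK) = [1.2670 0.3193; 0.3193 1.7050]
P' = Q + AᵀP(A−BK) = [3.7670 -1.9307; -1.9307 3.9550]
tr(P') = 7.7220

7.7220


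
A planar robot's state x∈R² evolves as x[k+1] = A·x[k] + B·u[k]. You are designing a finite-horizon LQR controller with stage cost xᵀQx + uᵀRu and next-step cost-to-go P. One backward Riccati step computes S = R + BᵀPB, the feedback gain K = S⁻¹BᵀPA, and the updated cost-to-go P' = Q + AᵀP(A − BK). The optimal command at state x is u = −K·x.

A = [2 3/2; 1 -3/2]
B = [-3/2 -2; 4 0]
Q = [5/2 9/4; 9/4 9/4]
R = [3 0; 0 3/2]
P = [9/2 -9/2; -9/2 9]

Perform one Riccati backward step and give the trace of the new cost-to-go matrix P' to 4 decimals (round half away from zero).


BᵀP = [-24.7500 42.7500; -9.0000 9.0000]
S = R + BᵀPB = [3 0; 0 3/2] + [208.1250 49.5000; 49.5000 18.0000] = [211.1250 49.5000; 49.5000 19.5000]
BᵀPA = [-6.7500 -101.2500; -9.0000 -27.0000]
K = S⁻¹·BᵀPA = [0.1883 -0.3827; -0.9396 -0.4131]
A−BK = [0.4033 0.0997; 0.2467 0.0309]
AᵀP(A−BK) = [1.8149 0.4488; 0.4488 0.7210]
P' = Q + AᵀP(A−BK) = [4.3149 2.6988; 2.6988 2.9710]
tr(P') = 7.2859

7.2859


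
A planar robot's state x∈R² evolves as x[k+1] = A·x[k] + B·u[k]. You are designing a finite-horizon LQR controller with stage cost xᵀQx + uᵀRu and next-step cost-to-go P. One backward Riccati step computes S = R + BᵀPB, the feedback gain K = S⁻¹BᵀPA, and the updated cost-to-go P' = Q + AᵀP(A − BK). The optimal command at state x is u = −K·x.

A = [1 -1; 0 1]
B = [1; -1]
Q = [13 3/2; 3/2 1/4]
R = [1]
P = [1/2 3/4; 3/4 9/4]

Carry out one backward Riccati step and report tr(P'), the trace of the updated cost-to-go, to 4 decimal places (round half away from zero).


14.2778

BᵀP = [-0.2500 -1.5000]
S = R + BᵀPB = [1] + [1.2500] = [2.2500]
BᵀPA = [-0.2500 -1.2500]
K = S⁻¹·BᵀPA = [-0.1111 -0.5556]
A−BK = [1.1111 -0.4444; -0.1111 0.4444]
AᵀP(A−BK) = [0.4722 0.1111; 0.1111 0.5556]
P' = Q + AᵀP(A−BK) = [13.4722 1.6111; 1.6111 0.8056]
tr(P') = 14.2778


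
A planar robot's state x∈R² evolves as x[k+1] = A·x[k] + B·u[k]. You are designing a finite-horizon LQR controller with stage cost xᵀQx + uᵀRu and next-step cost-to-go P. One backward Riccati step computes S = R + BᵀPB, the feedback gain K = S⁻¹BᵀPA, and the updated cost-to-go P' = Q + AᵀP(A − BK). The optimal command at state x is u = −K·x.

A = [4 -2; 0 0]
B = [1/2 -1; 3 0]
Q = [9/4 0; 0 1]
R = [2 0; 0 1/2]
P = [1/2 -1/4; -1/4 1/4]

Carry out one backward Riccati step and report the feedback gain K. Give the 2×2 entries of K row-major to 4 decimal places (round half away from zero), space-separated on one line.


-0.2963 0.1481 -1.8519 0.9259

BᵀP = [-0.5000 0.6250; -0.5000 0.2500]
S = R + BᵀPB = [2 0; 0 1/2] + [1.6250 0.5000; 0.5000 0.5000] = [3.6250 0.5000; 0.5000 1.0000]
BᵀPA = [-2.0000 1.0000; -2.0000 1.0000]
K = S⁻¹·BᵀPA = [-0.2963 0.1481; -1.8519 0.9259]
A−BK = [2.2963 -1.1481; 0.8889 -0.4444]
AᵀP(A−BK) = [3.7037 -1.8519; -1.8519 0.9259]
P' = Q + AᵀP(A−BK) = [5.9537 -1.8519; -1.8519 1.9259]
tr(P') = 7.8796


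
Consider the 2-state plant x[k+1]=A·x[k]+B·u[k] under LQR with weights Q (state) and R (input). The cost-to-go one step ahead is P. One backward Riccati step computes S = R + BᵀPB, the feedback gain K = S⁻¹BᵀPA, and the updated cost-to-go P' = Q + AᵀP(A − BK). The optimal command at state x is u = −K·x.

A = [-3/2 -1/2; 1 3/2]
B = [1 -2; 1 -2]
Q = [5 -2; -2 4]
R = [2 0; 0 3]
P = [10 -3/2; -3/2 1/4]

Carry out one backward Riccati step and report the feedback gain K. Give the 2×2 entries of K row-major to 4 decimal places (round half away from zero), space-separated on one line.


BᵀP = [8.5000 -1.2500; -17.0000 2.5000]
S = R + BᵀPB = [2 0; 0 3] + [7.2500 -14.5000; -14.5000 29.0000] = [9.2500 -14.5000; -14.5000 32.0000]
BᵀPA = [-14.0000 -6.1250; 28.0000 12.2500]
K = S⁻¹·BᵀPA = [-0.4898 -0.2143; 0.6531 0.2857]
A−BK = [0.2959 0.2857; 2.7959 2.2857]
AᵀP(A−BK) = [2.1071 1.0000; 1.0000 0.5000]
P' = Q + AᵀP(A−BK) = [7.1071 -1.0000; -1.0000 4.5000]
tr(P') = 11.6071

-0.4898 -0.2143 0.6531 0.2857


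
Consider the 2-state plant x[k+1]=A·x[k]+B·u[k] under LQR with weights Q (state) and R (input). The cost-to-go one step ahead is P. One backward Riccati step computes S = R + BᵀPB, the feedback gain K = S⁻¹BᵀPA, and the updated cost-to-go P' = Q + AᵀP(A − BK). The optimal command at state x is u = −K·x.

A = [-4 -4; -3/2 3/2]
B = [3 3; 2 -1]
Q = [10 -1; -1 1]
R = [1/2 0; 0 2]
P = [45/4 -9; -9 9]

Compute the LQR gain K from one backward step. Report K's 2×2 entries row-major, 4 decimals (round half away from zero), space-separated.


BᵀP = [15.7500 -9.0000; 42.7500 -36.0000]
S = R + BᵀPB = [1/2 0; 0 2] + [29.2500 56.2500; 56.2500 164.2500] = [29.7500 56.2500; 56.2500 166.2500]
BᵀPA = [-49.5000 -76.5000; -117.0000 -225.0000]
K = S⁻¹·BᵀPA = [-0.9249 -0.0347; -0.3908 -1.3416]
A−BK = [-0.0528 0.1291; -0.0409 0.2278]
AᵀP(A−BK) = [0.7407 1.0599; 1.0599 3.7258]
P' = Q + AᵀP(A−BK) = [10.7407 0.0599; 0.0599 4.7258]
tr(P') = 15.4665

-0.9249 -0.0347 -0.3908 -1.3416


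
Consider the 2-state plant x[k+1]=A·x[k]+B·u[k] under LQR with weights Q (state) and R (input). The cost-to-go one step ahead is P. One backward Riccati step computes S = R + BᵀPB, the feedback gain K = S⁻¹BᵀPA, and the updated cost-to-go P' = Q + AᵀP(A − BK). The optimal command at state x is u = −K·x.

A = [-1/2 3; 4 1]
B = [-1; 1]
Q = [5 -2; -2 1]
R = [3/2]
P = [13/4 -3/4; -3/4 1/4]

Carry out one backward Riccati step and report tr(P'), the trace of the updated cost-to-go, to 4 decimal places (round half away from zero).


14.6587

BᵀP = [-4.0000 1.0000]
S = R + BᵀPB = [3/2] + [5.0000] = [6.5000]
BᵀPA = [6.0000 -11.0000]
K = S⁻¹·BᵀPA = [0.9231 -1.6923]
A−BK = [0.4231 1.3077; 3.0769 2.6923]
AᵀP(A−BK) = [2.2740 -2.3462; -2.3462 6.3846]
P' = Q + AᵀP(A−BK) = [7.2740 -4.3462; -4.3462 7.3846]
tr(P') = 14.6587


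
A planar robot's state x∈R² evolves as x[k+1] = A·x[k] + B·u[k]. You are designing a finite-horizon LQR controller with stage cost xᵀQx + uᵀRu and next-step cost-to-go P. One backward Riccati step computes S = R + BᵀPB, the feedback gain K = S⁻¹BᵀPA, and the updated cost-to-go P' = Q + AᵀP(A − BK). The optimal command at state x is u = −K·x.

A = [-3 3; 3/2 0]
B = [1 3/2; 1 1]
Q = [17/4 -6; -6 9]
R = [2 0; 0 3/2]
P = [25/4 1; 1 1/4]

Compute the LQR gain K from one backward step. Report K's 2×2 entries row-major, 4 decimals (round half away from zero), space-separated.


BᵀP = [7.2500 1.2500; 10.3750 1.7500]
S = R + BᵀPB = [2 0; 0 3/2] + [8.5000 12.1250; 12.1250 17.3125] = [10.5000 12.1250; 12.1250 18.8125]
BᵀPA = [-19.8750 21.7500; -28.5000 31.1250]
K = S⁻¹·BᵀPA = [-0.5609 0.6291; -1.1534 1.2490]
A−BK = [-0.7089 0.4974; 3.2144 -1.8781]
AᵀP(A−BK) = [3.7915 -3.6496; -3.6496 3.6913]
P' = Q + AᵀP(A−BK) = [8.0415 -9.6496; -9.6496 12.6913]
tr(P') = 20.7328

-0.5609 0.6291 -1.1534 1.2490


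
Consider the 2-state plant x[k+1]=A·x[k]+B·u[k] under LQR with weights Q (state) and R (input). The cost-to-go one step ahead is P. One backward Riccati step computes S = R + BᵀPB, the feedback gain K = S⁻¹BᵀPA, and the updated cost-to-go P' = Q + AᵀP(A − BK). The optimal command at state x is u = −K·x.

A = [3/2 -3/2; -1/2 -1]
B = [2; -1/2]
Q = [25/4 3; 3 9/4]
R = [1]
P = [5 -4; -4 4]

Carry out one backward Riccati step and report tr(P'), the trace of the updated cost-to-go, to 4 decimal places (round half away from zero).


BᵀP = [12.0000 -10.0000]
S = R + BᵀPB = [1] + [29.0000] = [30.0000]
BᵀPA = [23.0000 -8.0000]
K = S⁻¹·BᵀPA = [0.7667 -0.2667]
A−BK = [-0.0333 -0.9667; -0.1167 -1.1333]
AᵀP(A−BK) = [0.6167 -0.1167; -0.1167 1.1167]
P' = Q + AᵀP(A−BK) = [6.8667 2.8833; 2.8833 3.3667]
tr(P') = 10.2333

10.2333


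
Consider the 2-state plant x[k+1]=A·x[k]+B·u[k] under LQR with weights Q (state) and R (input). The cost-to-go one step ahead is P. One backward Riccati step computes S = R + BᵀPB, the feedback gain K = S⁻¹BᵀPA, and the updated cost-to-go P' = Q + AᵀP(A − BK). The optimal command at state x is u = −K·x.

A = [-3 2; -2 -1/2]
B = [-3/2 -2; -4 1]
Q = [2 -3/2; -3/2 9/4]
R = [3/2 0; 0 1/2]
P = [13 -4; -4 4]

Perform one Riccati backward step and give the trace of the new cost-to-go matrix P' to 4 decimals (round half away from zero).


BᵀP = [-3.5000 -10.0000; -30.0000 12.0000]
S = R + BᵀPB = [3/2 0; 0 1/2] + [45.2500 -3.0000; -3.0000 72.0000] = [46.7500 -3.0000; -3.0000 72.5000]
BᵀPA = [30.5000 -2.0000; 66.0000 -66.0000]
K = S⁻¹·BᵀPA = [0.7127 -0.1015; 0.9398 -0.9145]
A−BK = [-0.0513 0.0187; -0.0890 0.0087]
AᵀP(A−BK) = [1.2329 -0.5454; -0.5454 0.4372]
P' = Q + AᵀP(A−BK) = [3.2329 -2.0454; -2.0454 2.6872]
tr(P') = 5.9201

5.9201


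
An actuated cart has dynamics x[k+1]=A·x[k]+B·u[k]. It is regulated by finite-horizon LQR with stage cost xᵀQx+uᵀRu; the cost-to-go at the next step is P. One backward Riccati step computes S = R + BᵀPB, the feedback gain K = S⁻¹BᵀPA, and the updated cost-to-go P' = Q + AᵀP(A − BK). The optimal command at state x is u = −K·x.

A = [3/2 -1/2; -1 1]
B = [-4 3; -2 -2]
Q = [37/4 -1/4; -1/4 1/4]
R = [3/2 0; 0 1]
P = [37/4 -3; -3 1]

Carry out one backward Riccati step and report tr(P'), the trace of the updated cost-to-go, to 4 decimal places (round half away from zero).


9.7230

BᵀP = [-31.0000 10.0000; 33.7500 -11.0000]
S = R + BᵀPB = [3/2 0; 0 1] + [104.0000 -113.0000; -113.0000 123.2500] = [105.5000 -113.0000; -113.0000 124.2500]
BᵀPA = [-56.5000 25.5000; 61.6250 -27.8750]
K = S⁻¹·BᵀPA = [-0.1665 0.0545; 0.3446 -0.1748]
A−BK = [-0.1996 0.2424; -0.6438 0.7595]
AᵀP(A−BK) = [0.1723 -0.0874; -0.0874 0.0507]
P' = Q + AᵀP(A−BK) = [9.4223 -0.3374; -0.3374 0.3007]
tr(P') = 9.7230
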